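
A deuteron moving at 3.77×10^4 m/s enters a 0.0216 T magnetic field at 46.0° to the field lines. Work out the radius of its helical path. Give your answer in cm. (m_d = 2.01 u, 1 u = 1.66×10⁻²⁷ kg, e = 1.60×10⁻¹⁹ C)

r ≈ 2.62 cm

Only the perpendicular component v⊥ = v sin46.0° = 2.71×10^4 m/s is bent by the field.
r = m v⊥ /(qB) = (3.34×10^-27)(2.71×10^4) / [(1×1.60×10^-19)(0.0216)] = 0.0262 m.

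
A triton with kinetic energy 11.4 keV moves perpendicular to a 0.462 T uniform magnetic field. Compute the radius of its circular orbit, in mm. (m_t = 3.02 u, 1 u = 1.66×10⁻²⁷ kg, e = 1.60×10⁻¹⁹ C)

r ≈ 57.9 mm

Convert the energy: K = 11.4 keV = 1.82×10^-15 J.
v = √(2K/m) = √(2·1.82×10^-15/5.01×10^-27) = 8.53×10^5 m/s.
r = mv/(qB) = (5.01×10^-27)(8.53×10^5) / [(1×1.60×10^-19)(0.462)] = 0.0579 m.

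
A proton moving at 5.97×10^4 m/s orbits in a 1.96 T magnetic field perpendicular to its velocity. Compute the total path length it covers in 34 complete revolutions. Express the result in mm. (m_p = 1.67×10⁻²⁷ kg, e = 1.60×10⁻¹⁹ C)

r = mv/(qB) = 3.18×10^-4 m, so one revolution covers 2πr = 2.00×10^-3 m.
In 34 revolutions: L = 34·2πr = 0.0679 m.

L ≈ 67.9 mm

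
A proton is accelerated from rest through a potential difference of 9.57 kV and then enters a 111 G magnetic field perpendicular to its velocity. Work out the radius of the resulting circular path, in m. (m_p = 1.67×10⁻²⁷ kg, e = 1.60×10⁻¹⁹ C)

r ≈ 1.27 m

The kinetic energy gained is K = qV = (1×1.60×10^-19)(9570) = 1.53×10^-15 J.
v = √(2K/m) = 1.35×10^6 m/s.
r = mv/(qB) = (1.67×10^-27)(1.35×10^6) / [(1×1.60×10^-19)(0.0111)] = 1.27 m.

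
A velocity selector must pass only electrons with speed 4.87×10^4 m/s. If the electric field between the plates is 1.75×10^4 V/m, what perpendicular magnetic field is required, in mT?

qE = qvB ⇒ B = E/v = (1.75×10^4) / (4.87×10^4) = 0.359 T.

B ≈ 359 mT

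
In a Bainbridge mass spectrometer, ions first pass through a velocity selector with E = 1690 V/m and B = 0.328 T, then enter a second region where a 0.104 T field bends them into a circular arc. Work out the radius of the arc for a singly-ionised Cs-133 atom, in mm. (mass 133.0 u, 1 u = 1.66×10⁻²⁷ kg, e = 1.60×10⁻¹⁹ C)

r ≈ 68.4 mm

The selector passes v = E/B = 1690/0.328 = 5150 m/s.
In the deflection region, r = mv/(qB₂) = (2.21×10^-25)(5150) / [(1×1.60×10^-19)(0.104)] = 0.0684 m.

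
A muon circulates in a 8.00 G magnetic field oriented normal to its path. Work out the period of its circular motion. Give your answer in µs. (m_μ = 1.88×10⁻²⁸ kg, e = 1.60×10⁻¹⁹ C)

T ≈ 9.23 µs

The cyclotron period is independent of speed: T = 2πm/(qB).
T = 2π(1.88×10^-28) / [(1×1.60×10^-19)(8.00×10^-4)] = 9.23×10^-6 s.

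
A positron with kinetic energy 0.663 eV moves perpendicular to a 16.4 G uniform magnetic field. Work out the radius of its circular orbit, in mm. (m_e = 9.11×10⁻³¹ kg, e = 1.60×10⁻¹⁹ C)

r ≈ 1.68 mm

Convert the energy: K = 0.663 eV = 1.06×10^-19 J.
v = √(2K/m) = √(2·1.06×10^-19/9.11×10^-31) = 4.83×10^5 m/s.
r = mv/(qB) = (9.11×10^-31)(4.83×10^5) / [(1×1.60×10^-19)(1.64×10^-3)] = 1.68×10^-3 m.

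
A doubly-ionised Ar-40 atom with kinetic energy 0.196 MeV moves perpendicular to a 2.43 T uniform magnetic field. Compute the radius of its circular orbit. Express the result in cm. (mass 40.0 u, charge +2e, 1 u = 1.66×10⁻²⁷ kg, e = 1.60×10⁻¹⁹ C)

Convert the energy: K = 0.196 MeV = 3.14×10^-14 J.
v = √(2K/m) = √(2·3.14×10^-14/6.64×10^-26) = 9.72×10^5 m/s.
r = mv/(qB) = (6.64×10^-26)(9.72×10^5) / [(2×1.60×10^-19)(2.43)] = 0.0830 m.

r ≈ 8.30 cm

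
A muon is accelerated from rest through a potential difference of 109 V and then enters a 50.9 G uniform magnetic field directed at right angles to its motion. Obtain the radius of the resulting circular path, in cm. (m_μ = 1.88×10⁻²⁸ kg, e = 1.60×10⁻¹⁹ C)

r ≈ 9.94 cm

The kinetic energy gained is K = qV = (1×1.60×10^-19)(109) = 1.74×10^-17 J.
v = √(2K/m) = 4.31×10^5 m/s.
r = mv/(qB) = (1.88×10^-28)(4.31×10^5) / [(1×1.60×10^-19)(5.09×10^-3)] = 0.0994 m.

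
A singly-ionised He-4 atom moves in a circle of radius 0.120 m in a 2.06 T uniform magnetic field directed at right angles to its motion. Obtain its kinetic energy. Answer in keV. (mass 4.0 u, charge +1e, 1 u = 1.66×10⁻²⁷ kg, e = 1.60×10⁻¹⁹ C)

K ≈ 736 keV

v = qBr/m = (1×1.60×10^-19)(2.06)(0.120) / (6.64×10^-27) = 5.96×10^6 m/s.
K = ½mv² = 0.5·(6.64×10^-27)·(5.96×10^6)² = 1.18×10^-13 J = 736 keV.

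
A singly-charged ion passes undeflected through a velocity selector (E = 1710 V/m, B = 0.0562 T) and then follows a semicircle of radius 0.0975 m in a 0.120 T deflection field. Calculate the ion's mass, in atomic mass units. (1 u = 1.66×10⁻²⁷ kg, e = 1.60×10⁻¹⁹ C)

v = E/B₁ = 3.04×10^4 m/s.
From r = mv/(qB₂), m = qB₂r/v = (1×1.60×10^-19)(0.120)(0.0975) / (3.04×10^4) = 6.15×10^-26 kg.
In atomic mass units: m = 6.15×10^-26 / 1.66×10^-27 = 37.1 u.

m ≈ 37.1 u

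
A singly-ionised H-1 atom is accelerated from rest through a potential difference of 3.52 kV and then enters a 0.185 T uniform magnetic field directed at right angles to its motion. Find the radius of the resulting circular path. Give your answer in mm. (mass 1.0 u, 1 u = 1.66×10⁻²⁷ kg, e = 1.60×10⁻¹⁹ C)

r ≈ 46.2 mm

The kinetic energy gained is K = qV = (1×1.60×10^-19)(3520) = 5.63×10^-16 J.
v = √(2K/m) = 8.24×10^5 m/s.
r = mv/(qB) = (1.66×10^-27)(8.24×10^5) / [(1×1.60×10^-19)(0.185)] = 0.0462 m.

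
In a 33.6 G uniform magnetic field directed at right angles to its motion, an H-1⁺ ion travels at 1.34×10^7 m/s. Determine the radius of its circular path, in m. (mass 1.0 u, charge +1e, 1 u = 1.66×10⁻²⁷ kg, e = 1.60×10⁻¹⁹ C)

The magnetic force provides the centripetal force: qvB = mv²/r, so r = mv/(qB).
r = (1.66×10^-27 kg)(1.34×10^7 m/s) / [(1×1.60×10^-19 C)(3.36×10^-3 T)] = 41.4 m.

r ≈ 41.4 m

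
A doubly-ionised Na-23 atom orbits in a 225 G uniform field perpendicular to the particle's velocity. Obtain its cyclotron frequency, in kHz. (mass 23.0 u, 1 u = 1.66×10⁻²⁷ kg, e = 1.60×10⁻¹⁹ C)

f = qB/(2πm) = (2×1.60×10^-19)(0.0225) / [2π(3.82×10^-26)] = 3.00×10^4 Hz.

f ≈ 30.0 kHz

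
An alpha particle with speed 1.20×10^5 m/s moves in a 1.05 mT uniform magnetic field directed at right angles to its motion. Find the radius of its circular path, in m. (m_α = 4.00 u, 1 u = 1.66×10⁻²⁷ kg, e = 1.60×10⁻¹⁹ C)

r ≈ 2.37 m

The magnetic force provides the centripetal force: qvB = mv²/r, so r = mv/(qB).
r = (6.64×10^-27 kg)(1.20×10^5 m/s) / [(2×1.60×10^-19 C)(1.05×10^-3 T)] = 2.37 m.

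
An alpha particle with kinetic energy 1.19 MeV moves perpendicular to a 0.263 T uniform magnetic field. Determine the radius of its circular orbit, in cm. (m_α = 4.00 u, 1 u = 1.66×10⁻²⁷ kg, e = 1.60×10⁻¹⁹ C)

Convert the energy: K = 1.19 MeV = 1.90×10^-13 J.
v = √(2K/m) = √(2·1.90×10^-13/6.64×10^-27) = 7.57×10^6 m/s.
r = mv/(qB) = (6.64×10^-27)(7.57×10^6) / [(2×1.60×10^-19)(0.263)] = 0.597 m.

r ≈ 59.7 cm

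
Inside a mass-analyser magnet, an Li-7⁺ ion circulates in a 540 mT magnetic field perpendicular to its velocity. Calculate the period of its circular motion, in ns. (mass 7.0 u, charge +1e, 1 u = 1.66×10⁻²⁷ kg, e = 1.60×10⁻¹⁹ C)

T ≈ 845 ns

The cyclotron period is independent of speed: T = 2πm/(qB).
T = 2π(1.16×10^-26) / [(1×1.60×10^-19)(0.540)] = 8.45×10^-7 s.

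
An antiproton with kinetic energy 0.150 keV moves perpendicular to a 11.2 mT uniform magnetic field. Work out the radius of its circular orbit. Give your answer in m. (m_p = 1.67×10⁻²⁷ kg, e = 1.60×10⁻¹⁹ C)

Convert the energy: K = 0.150 keV = 2.40×10^-17 J.
v = √(2K/m) = √(2·2.40×10^-17/1.67×10^-27) = 1.70×10^5 m/s.
r = mv/(qB) = (1.67×10^-27)(1.70×10^5) / [(1×1.60×10^-19)(0.0112)] = 0.158 m.

r ≈ 0.158 m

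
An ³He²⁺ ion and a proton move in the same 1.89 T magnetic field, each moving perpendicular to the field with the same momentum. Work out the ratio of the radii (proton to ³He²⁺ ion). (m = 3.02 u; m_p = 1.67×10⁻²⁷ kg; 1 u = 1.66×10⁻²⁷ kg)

ratio ≈ 2.00

r = p/(qB) ⇒ at equal p, r ∝ 1/q.
r_{proton}/r_{³He²⁺ ion} = 2.00.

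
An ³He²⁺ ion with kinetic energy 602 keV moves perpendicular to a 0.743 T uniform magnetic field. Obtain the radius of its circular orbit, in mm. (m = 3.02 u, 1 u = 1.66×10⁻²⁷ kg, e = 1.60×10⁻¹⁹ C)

Convert the energy: K = 602 keV = 9.63×10^-14 J.
v = √(2K/m) = √(2·9.63×10^-14/5.01×10^-27) = 6.20×10^6 m/s.
r = mv/(qB) = (5.01×10^-27)(6.20×10^6) / [(2×1.60×10^-19)(0.743)] = 0.131 m.

r ≈ 131 mm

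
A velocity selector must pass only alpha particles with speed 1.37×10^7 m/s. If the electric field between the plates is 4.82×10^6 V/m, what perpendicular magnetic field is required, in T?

qE = qvB ⇒ B = E/v = (4.82×10^6) / (1.37×10^7) = 0.352 T.

B ≈ 0.352 T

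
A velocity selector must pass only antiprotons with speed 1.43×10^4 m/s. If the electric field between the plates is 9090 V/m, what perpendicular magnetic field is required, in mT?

qE = qvB ⇒ B = E/v = (9090) / (1.43×10^4) = 0.636 T.

B ≈ 636 mT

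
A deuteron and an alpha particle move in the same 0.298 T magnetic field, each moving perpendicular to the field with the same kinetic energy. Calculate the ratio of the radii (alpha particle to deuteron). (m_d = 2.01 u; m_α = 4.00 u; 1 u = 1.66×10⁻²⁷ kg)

r = √(2mK)/(qB) ⇒ at equal K, r ∝ √m/q.
r_{alpha particle}/r_{deuteron} = 0.705.

ratio ≈ 0.705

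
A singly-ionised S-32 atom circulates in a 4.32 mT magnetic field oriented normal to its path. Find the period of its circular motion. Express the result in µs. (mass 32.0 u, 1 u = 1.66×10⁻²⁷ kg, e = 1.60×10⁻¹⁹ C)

The cyclotron period is independent of speed: T = 2πm/(qB).
T = 2π(5.31×10^-26) / [(1×1.60×10^-19)(4.32×10^-3)] = 4.83×10^-4 s.

T ≈ 483 µs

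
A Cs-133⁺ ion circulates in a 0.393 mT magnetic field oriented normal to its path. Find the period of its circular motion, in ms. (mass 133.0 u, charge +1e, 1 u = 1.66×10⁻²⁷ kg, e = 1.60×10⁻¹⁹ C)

T ≈ 22.1 ms

The cyclotron period is independent of speed: T = 2πm/(qB).
T = 2π(2.21×10^-25) / [(1×1.60×10^-19)(3.93×10^-4)] = 0.0221 s.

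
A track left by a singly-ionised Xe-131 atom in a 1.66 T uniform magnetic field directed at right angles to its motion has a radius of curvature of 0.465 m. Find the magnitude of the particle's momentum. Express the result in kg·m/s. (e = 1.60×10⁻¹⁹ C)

p ≈ 1.24×10^-19 kg·m/s

Since qvB = mv²/r, the momentum p = mv = qBr.
p = (1×1.60×10^-19)(1.66)(0.465) = 1.24×10^-19 kg·m/s.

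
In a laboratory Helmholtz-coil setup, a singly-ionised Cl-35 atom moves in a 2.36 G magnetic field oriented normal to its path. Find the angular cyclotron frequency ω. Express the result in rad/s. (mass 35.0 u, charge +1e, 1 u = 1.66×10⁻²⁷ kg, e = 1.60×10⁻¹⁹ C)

ω = qB/m = (1×1.60×10^-19)(2.36×10^-4) / (5.81×10^-26) = 650 rad/s.

ω ≈ 650 rad/s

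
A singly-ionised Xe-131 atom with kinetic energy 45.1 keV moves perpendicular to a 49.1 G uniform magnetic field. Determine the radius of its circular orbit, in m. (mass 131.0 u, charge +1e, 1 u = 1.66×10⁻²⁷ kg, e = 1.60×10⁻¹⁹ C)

Convert the energy: K = 45.1 keV = 7.22×10^-15 J.
v = √(2K/m) = √(2·7.22×10^-15/2.17×10^-25) = 2.58×10^5 m/s.
r = mv/(qB) = (2.17×10^-25)(2.58×10^5) / [(1×1.60×10^-19)(4.91×10^-3)] = 71.3 m.

r ≈ 71.3 m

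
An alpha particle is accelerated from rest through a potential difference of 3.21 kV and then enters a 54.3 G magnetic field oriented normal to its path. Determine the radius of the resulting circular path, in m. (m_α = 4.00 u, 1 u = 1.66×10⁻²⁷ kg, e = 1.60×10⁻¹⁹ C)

The kinetic energy gained is K = qV = (2×1.60×10^-19)(3210) = 1.03×10^-15 J.
v = √(2K/m) = 5.56×10^5 m/s.
r = mv/(qB) = (6.64×10^-27)(5.56×10^5) / [(2×1.60×10^-19)(5.43×10^-3)] = 2.13 m.

r ≈ 2.13 m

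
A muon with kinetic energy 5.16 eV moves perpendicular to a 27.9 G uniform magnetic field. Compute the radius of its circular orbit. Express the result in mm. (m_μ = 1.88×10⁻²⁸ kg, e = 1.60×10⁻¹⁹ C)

r ≈ 39.5 mm

Convert the energy: K = 5.16 eV = 8.26×10^-19 J.
v = √(2K/m) = √(2·8.26×10^-19/1.88×10^-28) = 9.37×10^4 m/s.
r = mv/(qB) = (1.88×10^-28)(9.37×10^4) / [(1×1.60×10^-19)(2.79×10^-3)] = 0.0395 m.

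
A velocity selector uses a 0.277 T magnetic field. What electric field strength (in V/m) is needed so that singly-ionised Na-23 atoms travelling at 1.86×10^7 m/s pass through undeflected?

E ≈ 5.15×10^6 V/m

qE = qvB ⇒ E = vB = (1.86×10^7)(0.277) = 5.15×10^6 V/m.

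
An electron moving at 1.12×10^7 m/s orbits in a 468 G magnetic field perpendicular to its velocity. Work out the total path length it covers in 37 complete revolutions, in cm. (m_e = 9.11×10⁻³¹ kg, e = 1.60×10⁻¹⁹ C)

r = mv/(qB) = 1.36×10^-3 m, so one revolution covers 2πr = 8.56×10^-3 m.
In 37 revolutions: L = 37·2πr = 0.317 m.

L ≈ 31.7 cm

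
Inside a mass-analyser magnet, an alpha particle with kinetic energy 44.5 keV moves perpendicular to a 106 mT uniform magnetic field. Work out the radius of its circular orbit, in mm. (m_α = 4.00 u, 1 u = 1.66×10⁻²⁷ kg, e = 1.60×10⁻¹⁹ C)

Convert the energy: K = 44.5 keV = 7.12×10^-15 J.
v = √(2K/m) = √(2·7.12×10^-15/6.64×10^-27) = 1.46×10^6 m/s.
r = mv/(qB) = (6.64×10^-27)(1.46×10^6) / [(2×1.60×10^-19)(0.106)] = 0.287 m.

r ≈ 287 mm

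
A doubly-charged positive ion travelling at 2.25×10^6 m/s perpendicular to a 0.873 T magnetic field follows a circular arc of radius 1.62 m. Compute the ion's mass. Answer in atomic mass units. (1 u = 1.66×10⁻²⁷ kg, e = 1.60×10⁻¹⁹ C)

m ≈ 121 u

qvB = mv²/r ⇒ m = qBr/v.
m = (2×1.60×10^-19)(0.873)(1.62) / (2.25×10^6) = 2.01×10^-25 kg = 121 u.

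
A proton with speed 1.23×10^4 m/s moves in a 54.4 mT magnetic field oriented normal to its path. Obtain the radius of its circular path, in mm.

r ≈ 2.36 mm

The magnetic force provides the centripetal force: qvB = mv²/r, so r = mv/(qB).
r = (1.67×10^-27 kg)(1.23×10^4 m/s) / [(1×1.60×10^-19 C)(0.0544 T)] = 2.36×10^-3 m.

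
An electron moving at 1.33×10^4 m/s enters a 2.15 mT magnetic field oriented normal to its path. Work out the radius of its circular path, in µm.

r ≈ 35.2 µm

The magnetic force provides the centripetal force: qvB = mv²/r, so r = mv/(qB).
r = (9.11×10^-31 kg)(1.33×10^4 m/s) / [(1×1.60×10^-19 C)(2.15×10^-3 T)] = 3.52×10^-5 m.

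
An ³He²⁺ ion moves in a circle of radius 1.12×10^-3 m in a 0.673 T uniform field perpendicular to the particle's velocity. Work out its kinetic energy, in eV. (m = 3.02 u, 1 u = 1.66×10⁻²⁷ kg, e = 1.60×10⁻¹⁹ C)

K ≈ 36.3 eV

v = qBr/m = (2×1.60×10^-19)(0.673)(1.12×10^-3) / (5.01×10^-27) = 4.81×10^4 m/s.
K = ½mv² = 0.5·(5.01×10^-27)·(4.81×10^4)² = 5.80×10^-18 J = 36.3 eV.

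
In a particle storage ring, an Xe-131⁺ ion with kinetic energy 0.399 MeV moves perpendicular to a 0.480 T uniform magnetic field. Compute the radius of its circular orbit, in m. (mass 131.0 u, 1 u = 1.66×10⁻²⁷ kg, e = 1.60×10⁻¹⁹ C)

r ≈ 2.17 m

Convert the energy: K = 0.399 MeV = 6.38×10^-14 J.
v = √(2K/m) = √(2·6.38×10^-14/2.17×10^-25) = 7.66×10^5 m/s.
r = mv/(qB) = (2.17×10^-25)(7.66×10^5) / [(1×1.60×10^-19)(0.480)] = 2.17 m.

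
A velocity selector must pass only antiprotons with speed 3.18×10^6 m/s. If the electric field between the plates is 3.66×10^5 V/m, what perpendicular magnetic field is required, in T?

B ≈ 0.115 T

qE = qvB ⇒ B = E/v = (3.66×10^5) / (3.18×10^6) = 0.115 T.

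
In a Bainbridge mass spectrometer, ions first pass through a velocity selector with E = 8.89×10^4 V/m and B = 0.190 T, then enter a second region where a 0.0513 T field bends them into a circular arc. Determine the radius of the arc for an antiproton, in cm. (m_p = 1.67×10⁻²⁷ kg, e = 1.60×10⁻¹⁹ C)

r ≈ 9.52 cm

The selector passes v = E/B = 8.89×10^4/0.190 = 4.68×10^5 m/s.
In the deflection region, r = mv/(qB₂) = (1.67×10^-27)(4.68×10^5) / [(1×1.60×10^-19)(0.0513)] = 0.0952 m.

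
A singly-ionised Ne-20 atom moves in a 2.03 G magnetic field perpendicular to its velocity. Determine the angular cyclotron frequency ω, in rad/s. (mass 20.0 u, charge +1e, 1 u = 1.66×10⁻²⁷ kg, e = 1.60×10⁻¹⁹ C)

ω = qB/m = (1×1.60×10^-19)(2.03×10^-4) / (3.32×10^-26) = 978 rad/s.

ω ≈ 978 rad/s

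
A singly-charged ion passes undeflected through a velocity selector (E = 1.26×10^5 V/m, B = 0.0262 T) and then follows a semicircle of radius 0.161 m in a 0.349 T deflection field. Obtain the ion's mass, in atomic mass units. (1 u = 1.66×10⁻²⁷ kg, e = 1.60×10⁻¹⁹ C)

v = E/B₁ = 4.81×10^6 m/s.
From r = mv/(qB₂), m = qB₂r/v = (1×1.60×10^-19)(0.349)(0.161) / (4.81×10^6) = 1.87×10^-27 kg.
In atomic mass units: m = 1.87×10^-27 / 1.66×10^-27 = 1.13 u.

m ≈ 1.13 u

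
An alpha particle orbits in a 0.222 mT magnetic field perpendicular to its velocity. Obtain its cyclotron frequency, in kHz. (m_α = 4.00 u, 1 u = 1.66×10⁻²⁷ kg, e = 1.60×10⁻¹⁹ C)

f = qB/(2πm) = (2×1.60×10^-19)(2.22×10^-4) / [2π(6.64×10^-27)] = 1700 Hz.

f ≈ 1.70 kHz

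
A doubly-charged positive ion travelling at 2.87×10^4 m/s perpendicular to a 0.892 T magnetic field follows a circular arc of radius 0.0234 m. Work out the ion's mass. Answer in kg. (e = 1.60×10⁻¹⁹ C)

m ≈ 2.33×10^-25 kg

qvB = mv²/r ⇒ m = qBr/v.
m = (2×1.60×10^-19)(0.892)(0.0234) / (2.87×10^4) = 2.33×10^-25 kg.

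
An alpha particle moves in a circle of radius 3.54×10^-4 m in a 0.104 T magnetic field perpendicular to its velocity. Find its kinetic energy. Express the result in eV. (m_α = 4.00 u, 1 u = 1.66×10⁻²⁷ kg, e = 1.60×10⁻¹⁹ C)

v = qBr/m = (2×1.60×10^-19)(0.104)(3.54×10^-4) / (6.64×10^-27) = 1770 m/s.
K = ½mv² = 0.5·(6.64×10^-27)·(1770)² = 1.05×10^-20 J = 0.0653 eV.

K ≈ 0.0653 eV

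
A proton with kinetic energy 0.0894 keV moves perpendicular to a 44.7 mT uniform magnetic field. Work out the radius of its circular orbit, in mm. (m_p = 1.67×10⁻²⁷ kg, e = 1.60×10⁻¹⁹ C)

r ≈ 30.6 mm

Convert the energy: K = 0.0894 keV = 1.43×10^-17 J.
v = √(2K/m) = √(2·1.43×10^-17/1.67×10^-27) = 1.31×10^5 m/s.
r = mv/(qB) = (1.67×10^-27)(1.31×10^5) / [(1×1.60×10^-19)(0.0447)] = 0.0306 m.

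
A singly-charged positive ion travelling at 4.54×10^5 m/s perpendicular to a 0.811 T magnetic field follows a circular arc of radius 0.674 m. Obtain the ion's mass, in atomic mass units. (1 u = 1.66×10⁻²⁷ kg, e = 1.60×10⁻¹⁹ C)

m ≈ 116 u

qvB = mv²/r ⇒ m = qBr/v.
m = (1×1.60×10^-19)(0.811)(0.674) / (4.54×10^5) = 1.93×10^-25 kg = 116 u.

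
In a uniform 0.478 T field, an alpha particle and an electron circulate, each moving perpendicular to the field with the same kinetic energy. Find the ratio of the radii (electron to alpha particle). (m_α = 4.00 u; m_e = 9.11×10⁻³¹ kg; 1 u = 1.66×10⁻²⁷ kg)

r = √(2mK)/(qB) ⇒ at equal K, r ∝ √m/q.
r_{electron}/r_{alpha particle} = 0.0234.

ratio ≈ 0.0234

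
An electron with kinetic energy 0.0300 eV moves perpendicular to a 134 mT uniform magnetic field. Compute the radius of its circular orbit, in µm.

r ≈ 4.36 µm

Convert the energy: K = 0.0300 eV = 4.80×10^-21 J.
v = √(2K/m) = √(2·4.80×10^-21/9.11×10^-31) = 1.03×10^5 m/s.
r = mv/(qB) = (9.11×10^-31)(1.03×10^5) / [(1×1.60×10^-19)(0.134)] = 4.36×10^-6 m.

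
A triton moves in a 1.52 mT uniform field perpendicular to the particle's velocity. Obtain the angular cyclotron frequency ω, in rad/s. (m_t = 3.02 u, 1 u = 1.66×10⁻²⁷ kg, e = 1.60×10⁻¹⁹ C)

ω = qB/m = (1×1.60×10^-19)(1.52×10^-3) / (5.01×10^-27) = 4.85×10^4 rad/s.

ω ≈ 4.85×10^4 rad/s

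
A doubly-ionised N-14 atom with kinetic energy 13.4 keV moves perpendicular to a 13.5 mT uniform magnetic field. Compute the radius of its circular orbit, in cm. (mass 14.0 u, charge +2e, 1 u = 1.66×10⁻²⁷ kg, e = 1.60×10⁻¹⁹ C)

r ≈ 231 cm

Convert the energy: K = 13.4 keV = 2.14×10^-15 J.
v = √(2K/m) = √(2·2.14×10^-15/2.32×10^-26) = 4.30×10^5 m/s.
r = mv/(qB) = (2.32×10^-26)(4.30×10^5) / [(2×1.60×10^-19)(0.0135)] = 2.31 m.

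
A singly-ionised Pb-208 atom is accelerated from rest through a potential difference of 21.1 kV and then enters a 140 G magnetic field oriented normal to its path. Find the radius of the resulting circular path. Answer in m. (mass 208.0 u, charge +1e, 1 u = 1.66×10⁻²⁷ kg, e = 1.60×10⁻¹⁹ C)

The kinetic energy gained is K = qV = (1×1.60×10^-19)(2.11×10^4) = 3.38×10^-15 J.
v = √(2K/m) = 1.40×10^5 m/s.
r = mv/(qB) = (3.45×10^-25)(1.40×10^5) / [(1×1.60×10^-19)(0.0140)] = 21.6 m.

r ≈ 21.6 m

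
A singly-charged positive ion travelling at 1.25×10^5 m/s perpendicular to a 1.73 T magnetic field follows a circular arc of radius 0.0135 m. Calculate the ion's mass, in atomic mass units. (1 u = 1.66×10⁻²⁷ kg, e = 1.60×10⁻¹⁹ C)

qvB = mv²/r ⇒ m = qBr/v.
m = (1×1.60×10^-19)(1.73)(0.0135) / (1.25×10^5) = 2.99×10^-26 kg = 18.0 u.

m ≈ 18.0 u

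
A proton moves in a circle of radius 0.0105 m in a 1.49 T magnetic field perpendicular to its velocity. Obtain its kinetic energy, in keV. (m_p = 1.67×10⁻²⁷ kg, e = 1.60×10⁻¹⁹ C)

v = qBr/m = (1×1.60×10^-19)(1.49)(0.0105) / (1.67×10^-27) = 1.50×10^6 m/s.
K = ½mv² = 0.5·(1.67×10^-27)·(1.50×10^6)² = 1.88×10^-15 J = 11.7 keV.

K ≈ 11.7 keV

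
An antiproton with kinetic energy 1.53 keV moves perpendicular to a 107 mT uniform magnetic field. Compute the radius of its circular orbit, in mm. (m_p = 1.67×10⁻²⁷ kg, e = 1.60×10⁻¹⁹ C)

Convert the energy: K = 1.53 keV = 2.45×10^-16 J.
v = √(2K/m) = √(2·2.45×10^-16/1.67×10^-27) = 5.41×10^5 m/s.
r = mv/(qB) = (1.67×10^-27)(5.41×10^5) / [(1×1.60×10^-19)(0.107)] = 0.0528 m.

r ≈ 52.8 mm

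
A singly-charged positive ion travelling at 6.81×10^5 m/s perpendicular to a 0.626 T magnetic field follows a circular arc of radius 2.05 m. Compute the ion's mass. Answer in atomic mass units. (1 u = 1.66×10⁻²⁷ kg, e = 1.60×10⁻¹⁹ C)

m ≈ 182 u

qvB = mv²/r ⇒ m = qBr/v.
m = (1×1.60×10^-19)(0.626)(2.05) / (6.81×10^5) = 3.02×10^-25 kg = 182 u.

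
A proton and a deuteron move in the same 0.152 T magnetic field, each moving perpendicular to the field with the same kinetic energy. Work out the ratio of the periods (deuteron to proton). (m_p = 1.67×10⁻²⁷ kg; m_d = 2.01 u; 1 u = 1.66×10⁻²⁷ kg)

ratio ≈ 2.00

T = 2πm/(qB) is independent of speed, so T₂/T₁ = (m₂/q₂)/(m₁/q₁).
T_{deuteron}/T_{proton} = (3.34×10^-27/1e) / (1.67×10^-27/1e) = 2.00.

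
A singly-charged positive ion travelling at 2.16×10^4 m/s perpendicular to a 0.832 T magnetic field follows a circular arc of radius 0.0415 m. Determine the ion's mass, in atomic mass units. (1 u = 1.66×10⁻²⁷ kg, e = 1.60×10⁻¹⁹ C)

m ≈ 154 u

qvB = mv²/r ⇒ m = qBr/v.
m = (1×1.60×10^-19)(0.832)(0.0415) / (2.16×10^4) = 2.56×10^-25 kg = 154 u.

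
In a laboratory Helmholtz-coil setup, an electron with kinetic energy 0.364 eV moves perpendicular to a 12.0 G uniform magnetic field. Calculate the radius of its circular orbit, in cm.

Convert the energy: K = 0.364 eV = 5.82×10^-20 J.
v = √(2K/m) = √(2·5.82×10^-20/9.11×10^-31) = 3.58×10^5 m/s.
r = mv/(qB) = (9.11×10^-31)(3.58×10^5) / [(1×1.60×10^-19)(1.20×10^-3)] = 1.70×10^-3 m.

r ≈ 0.170 cm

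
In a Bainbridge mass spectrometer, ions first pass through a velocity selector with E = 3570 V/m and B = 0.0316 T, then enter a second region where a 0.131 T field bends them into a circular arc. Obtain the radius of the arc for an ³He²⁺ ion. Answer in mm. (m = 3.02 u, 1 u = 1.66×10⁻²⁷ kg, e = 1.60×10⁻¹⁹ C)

r ≈ 13.5 mm

The selector passes v = E/B = 3570/0.0316 = 1.13×10^5 m/s.
In the deflection region, r = mv/(qB₂) = (5.01×10^-27)(1.13×10^5) / [(2×1.60×10^-19)(0.131)] = 0.0135 m.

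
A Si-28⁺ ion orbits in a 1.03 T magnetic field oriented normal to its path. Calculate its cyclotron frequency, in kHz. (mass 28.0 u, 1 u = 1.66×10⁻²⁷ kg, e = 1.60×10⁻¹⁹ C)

f ≈ 564 kHz

f = qB/(2πm) = (1×1.60×10^-19)(1.03) / [2π(4.65×10^-26)] = 5.64×10^5 Hz.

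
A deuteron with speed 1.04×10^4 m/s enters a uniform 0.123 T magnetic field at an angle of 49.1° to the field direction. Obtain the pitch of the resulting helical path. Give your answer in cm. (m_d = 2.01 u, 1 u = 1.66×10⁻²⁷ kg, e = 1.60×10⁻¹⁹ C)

pitch ≈ 0.725 cm

The velocity component along B is v∥ = v cos49.1° = 6810 m/s.
The cyclotron period T = 2πm/(qB) = 1.07×10^-6 s is set by m, q, B alone.
Pitch = v∥·T = (6810)(1.07×10^-6) = 7.25×10^-3 m.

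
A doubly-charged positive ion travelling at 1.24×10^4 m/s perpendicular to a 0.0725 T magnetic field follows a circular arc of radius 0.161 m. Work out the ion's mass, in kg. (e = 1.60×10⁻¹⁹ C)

qvB = mv²/r ⇒ m = qBr/v.
m = (2×1.60×10^-19)(0.0725)(0.161) / (1.24×10^4) = 3.01×10^-25 kg.

m ≈ 3.01×10^-25 kg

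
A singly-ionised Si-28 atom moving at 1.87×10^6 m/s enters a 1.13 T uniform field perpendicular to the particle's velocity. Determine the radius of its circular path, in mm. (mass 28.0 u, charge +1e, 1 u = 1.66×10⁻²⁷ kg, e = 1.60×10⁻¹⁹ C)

The magnetic force provides the centripetal force: qvB = mv²/r, so r = mv/(qB).
r = (4.65×10^-26 kg)(1.87×10^6 m/s) / [(1×1.60×10^-19 C)(1.13 T)] = 0.481 m.

r ≈ 481 mm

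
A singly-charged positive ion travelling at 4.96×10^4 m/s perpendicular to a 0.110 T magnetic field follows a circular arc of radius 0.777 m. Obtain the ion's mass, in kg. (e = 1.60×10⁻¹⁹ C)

m ≈ 2.76×10^-25 kg

qvB = mv²/r ⇒ m = qBr/v.
m = (1×1.60×10^-19)(0.110)(0.777) / (4.96×10^4) = 2.76×10^-25 kg.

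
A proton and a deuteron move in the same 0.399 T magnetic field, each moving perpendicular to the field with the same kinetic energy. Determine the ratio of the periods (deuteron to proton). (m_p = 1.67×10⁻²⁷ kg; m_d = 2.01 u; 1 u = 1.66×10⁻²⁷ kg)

ratio ≈ 2.00

T = 2πm/(qB) is independent of speed, so T₂/T₁ = (m₂/q₂)/(m₁/q₁).
T_{deuteron}/T_{proton} = (3.34×10^-27/1e) / (1.67×10^-27/1e) = 2.00.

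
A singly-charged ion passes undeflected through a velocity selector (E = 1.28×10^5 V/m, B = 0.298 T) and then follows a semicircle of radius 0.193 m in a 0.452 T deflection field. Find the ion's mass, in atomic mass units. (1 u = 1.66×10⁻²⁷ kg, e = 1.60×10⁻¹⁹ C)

m ≈ 19.6 u

v = E/B₁ = 4.30×10^5 m/s.
From r = mv/(qB₂), m = qB₂r/v = (1×1.60×10^-19)(0.452)(0.193) / (4.30×10^5) = 3.25×10^-26 kg.
In atomic mass units: m = 3.25×10^-26 / 1.66×10^-27 = 19.6 u.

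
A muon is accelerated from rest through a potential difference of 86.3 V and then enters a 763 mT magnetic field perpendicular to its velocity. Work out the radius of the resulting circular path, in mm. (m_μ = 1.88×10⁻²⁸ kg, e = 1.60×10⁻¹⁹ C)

The kinetic energy gained is K = qV = (1×1.60×10^-19)(86.3) = 1.38×10^-17 J.
v = √(2K/m) = 3.83×10^5 m/s.
r = mv/(qB) = (1.88×10^-28)(3.83×10^5) / [(1×1.60×10^-19)(0.763)] = 5.90×10^-4 m.

r ≈ 0.590 mm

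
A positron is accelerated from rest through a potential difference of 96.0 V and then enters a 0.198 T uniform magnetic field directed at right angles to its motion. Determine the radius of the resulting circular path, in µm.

The kinetic energy gained is K = qV = (1×1.60×10^-19)(96.0) = 1.54×10^-17 J.
v = √(2K/m) = 5.81×10^6 m/s.
r = mv/(qB) = (9.11×10^-31)(5.81×10^6) / [(1×1.60×10^-19)(0.198)] = 1.67×10^-4 m.

r ≈ 167 µm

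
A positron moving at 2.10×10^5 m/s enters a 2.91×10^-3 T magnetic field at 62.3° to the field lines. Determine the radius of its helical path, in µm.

Only the perpendicular component v⊥ = v sin62.3° = 1.86×10^5 m/s is bent by the field.
r = m v⊥ /(qB) = (9.11×10^-31)(1.86×10^5) / [(1×1.60×10^-19)(2.91×10^-3)] = 3.64×10^-4 m.

r ≈ 364 µm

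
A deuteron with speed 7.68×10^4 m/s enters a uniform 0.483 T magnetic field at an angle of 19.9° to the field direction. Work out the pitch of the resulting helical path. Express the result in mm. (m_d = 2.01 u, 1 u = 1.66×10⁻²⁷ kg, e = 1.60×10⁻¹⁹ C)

The velocity component along B is v∥ = v cos19.9° = 7.22×10^4 m/s.
The cyclotron period T = 2πm/(qB) = 2.71×10^-7 s is set by m, q, B alone.
Pitch = v∥·T = (7.22×10^4)(2.71×10^-7) = 0.0196 m.

pitch ≈ 19.6 mm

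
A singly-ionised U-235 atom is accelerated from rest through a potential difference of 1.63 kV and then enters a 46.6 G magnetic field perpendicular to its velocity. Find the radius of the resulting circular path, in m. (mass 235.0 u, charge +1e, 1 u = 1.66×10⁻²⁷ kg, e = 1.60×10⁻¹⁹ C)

The kinetic energy gained is K = qV = (1×1.60×10^-19)(1630) = 2.61×10^-16 J.
v = √(2K/m) = 3.66×10^4 m/s.
r = mv/(qB) = (3.90×10^-25)(3.66×10^4) / [(1×1.60×10^-19)(4.66×10^-3)] = 19.1 m.

r ≈ 19.1 m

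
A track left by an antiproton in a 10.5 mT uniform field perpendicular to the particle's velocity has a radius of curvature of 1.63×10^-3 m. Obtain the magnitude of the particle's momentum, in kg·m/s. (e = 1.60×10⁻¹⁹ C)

Since qvB = mv²/r, the momentum p = mv = qBr.
p = (1×1.60×10^-19)(0.0105)(1.63×10^-3) = 2.74×10^-24 kg·m/s.

p ≈ 2.74×10^-24 kg·m/s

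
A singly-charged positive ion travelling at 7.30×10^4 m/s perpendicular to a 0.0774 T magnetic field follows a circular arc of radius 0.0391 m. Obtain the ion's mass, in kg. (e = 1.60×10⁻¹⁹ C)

m ≈ 6.63×10^-27 kg

qvB = mv²/r ⇒ m = qBr/v.
m = (1×1.60×10^-19)(0.0774)(0.0391) / (7.30×10^4) = 6.63×10^-27 kg.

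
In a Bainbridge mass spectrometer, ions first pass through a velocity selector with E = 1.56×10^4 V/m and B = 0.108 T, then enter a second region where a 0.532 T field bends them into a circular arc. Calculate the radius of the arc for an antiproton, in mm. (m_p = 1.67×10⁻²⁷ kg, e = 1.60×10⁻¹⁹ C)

r ≈ 2.83 mm

The selector passes v = E/B = 1.56×10^4/0.108 = 1.44×10^5 m/s.
In the deflection region, r = mv/(qB₂) = (1.67×10^-27)(1.44×10^5) / [(1×1.60×10^-19)(0.532)] = 2.83×10^-3 m.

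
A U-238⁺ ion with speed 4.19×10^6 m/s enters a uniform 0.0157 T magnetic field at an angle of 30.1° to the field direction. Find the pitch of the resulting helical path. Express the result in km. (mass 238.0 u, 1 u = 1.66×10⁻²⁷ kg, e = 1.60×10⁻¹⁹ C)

pitch ≈ 3.58 km

The velocity component along B is v∥ = v cos30.1° = 3.62×10^6 m/s.
The cyclotron period T = 2πm/(qB) = 9.88×10^-4 s is set by m, q, B alone.
Pitch = v∥·T = (3.62×10^6)(9.88×10^-4) = 3580 m.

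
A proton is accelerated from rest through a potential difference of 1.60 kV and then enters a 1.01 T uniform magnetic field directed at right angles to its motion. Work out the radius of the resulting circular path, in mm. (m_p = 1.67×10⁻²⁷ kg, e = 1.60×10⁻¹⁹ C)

r ≈ 5.72 mm

The kinetic energy gained is K = qV = (1×1.60×10^-19)(1600) = 2.56×10^-16 J.
v = √(2K/m) = 5.54×10^5 m/s.
r = mv/(qB) = (1.67×10^-27)(5.54×10^5) / [(1×1.60×10^-19)(1.01)] = 5.72×10^-3 m.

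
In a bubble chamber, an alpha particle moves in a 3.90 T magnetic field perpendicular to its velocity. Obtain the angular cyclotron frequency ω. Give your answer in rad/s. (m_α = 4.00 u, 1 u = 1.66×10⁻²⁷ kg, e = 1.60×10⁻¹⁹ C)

ω = qB/m = (2×1.60×10^-19)(3.90) / (6.64×10^-27) = 1.88×10^8 rad/s.

ω ≈ 1.88×10^8 rad/s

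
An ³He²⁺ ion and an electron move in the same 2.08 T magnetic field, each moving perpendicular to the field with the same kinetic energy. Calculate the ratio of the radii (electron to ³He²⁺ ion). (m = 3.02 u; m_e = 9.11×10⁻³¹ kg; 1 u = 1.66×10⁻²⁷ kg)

ratio ≈ 0.0270

r = √(2mK)/(qB) ⇒ at equal K, r ∝ √m/q.
r_{electron}/r_{³He²⁺ ion} = 0.0270.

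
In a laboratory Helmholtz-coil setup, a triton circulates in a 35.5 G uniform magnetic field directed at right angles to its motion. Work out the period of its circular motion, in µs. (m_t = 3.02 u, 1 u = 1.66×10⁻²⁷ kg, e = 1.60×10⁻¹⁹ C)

The cyclotron period is independent of speed: T = 2πm/(qB).
T = 2π(5.01×10^-27) / [(1×1.60×10^-19)(3.55×10^-3)] = 5.55×10^-5 s.

T ≈ 55.5 µs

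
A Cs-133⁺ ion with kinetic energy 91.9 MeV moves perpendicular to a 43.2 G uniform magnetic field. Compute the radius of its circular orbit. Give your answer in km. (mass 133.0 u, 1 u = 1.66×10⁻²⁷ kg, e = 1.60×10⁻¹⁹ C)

Convert the energy: K = 91.9 MeV = 1.47×10^-11 J.
v = √(2K/m) = √(2·1.47×10^-11/2.21×10^-25) = 1.15×10^7 m/s.
r = mv/(qB) = (2.21×10^-25)(1.15×10^7) / [(1×1.60×10^-19)(4.32×10^-3)] = 3690 m.

r ≈ 3.69 km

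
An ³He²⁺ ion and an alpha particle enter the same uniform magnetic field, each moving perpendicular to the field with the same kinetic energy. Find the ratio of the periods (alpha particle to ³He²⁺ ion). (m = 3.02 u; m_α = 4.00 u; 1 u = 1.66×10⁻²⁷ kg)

ratio ≈ 1.32

T = 2πm/(qB) is independent of speed, so T₂/T₁ = (m₂/q₂)/(m₁/q₁).
T_{alpha particle}/T_{³He²⁺ ion} = (6.64×10^-27/2e) / (5.01×10^-27/2e) = 1.32.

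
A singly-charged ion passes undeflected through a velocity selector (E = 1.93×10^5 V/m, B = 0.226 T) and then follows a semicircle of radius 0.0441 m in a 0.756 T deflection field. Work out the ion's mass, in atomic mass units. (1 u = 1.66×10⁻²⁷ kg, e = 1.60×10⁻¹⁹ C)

v = E/B₁ = 8.54×10^5 m/s.
From r = mv/(qB₂), m = qB₂r/v = (1×1.60×10^-19)(0.756)(0.0441) / (8.54×10^5) = 6.25×10^-27 kg.
In atomic mass units: m = 6.25×10^-27 / 1.66×10^-27 = 3.76 u.

m ≈ 3.76 u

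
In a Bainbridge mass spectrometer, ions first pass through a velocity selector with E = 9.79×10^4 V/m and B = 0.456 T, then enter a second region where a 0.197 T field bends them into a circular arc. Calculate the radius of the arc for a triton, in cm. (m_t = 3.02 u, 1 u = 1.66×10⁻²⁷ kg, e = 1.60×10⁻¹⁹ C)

r ≈ 3.41 cm

The selector passes v = E/B = 9.79×10^4/0.456 = 2.15×10^5 m/s.
In the deflection region, r = mv/(qB₂) = (5.01×10^-27)(2.15×10^5) / [(1×1.60×10^-19)(0.197)] = 0.0341 m.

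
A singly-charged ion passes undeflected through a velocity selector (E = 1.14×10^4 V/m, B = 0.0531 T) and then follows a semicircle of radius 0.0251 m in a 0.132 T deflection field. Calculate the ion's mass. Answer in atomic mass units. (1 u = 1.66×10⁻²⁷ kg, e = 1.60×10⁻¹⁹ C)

v = E/B₁ = 2.15×10^5 m/s.
From r = mv/(qB₂), m = qB₂r/v = (1×1.60×10^-19)(0.132)(0.0251) / (2.15×10^5) = 2.47×10^-27 kg.
In atomic mass units: m = 2.47×10^-27 / 1.66×10^-27 = 1.49 u.

m ≈ 1.49 u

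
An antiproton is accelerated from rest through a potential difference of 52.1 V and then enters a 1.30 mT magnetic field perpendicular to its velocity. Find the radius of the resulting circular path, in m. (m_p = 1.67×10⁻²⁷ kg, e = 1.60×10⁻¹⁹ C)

r ≈ 0.802 m

The kinetic energy gained is K = qV = (1×1.60×10^-19)(52.1) = 8.34×10^-18 J.
v = √(2K/m) = 9.99×10^4 m/s.
r = mv/(qB) = (1.67×10^-27)(9.99×10^4) / [(1×1.60×10^-19)(1.30×10^-3)] = 0.802 m.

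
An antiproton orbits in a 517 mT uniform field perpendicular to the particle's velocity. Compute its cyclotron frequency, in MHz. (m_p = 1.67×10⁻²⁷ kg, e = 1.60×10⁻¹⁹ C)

f ≈ 7.88 MHz

f = qB/(2πm) = (1×1.60×10^-19)(0.517) / [2π(1.67×10^-27)] = 7.88×10^6 Hz.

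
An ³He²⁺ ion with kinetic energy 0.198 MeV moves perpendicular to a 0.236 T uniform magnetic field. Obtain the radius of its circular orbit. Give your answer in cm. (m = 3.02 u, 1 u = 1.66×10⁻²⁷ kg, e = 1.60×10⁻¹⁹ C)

r ≈ 23.6 cm

Convert the energy: K = 0.198 MeV = 3.17×10^-14 J.
v = √(2K/m) = √(2·3.17×10^-14/5.01×10^-27) = 3.56×10^6 m/s.
r = mv/(qB) = (5.01×10^-27)(3.56×10^6) / [(2×1.60×10^-19)(0.236)] = 0.236 m.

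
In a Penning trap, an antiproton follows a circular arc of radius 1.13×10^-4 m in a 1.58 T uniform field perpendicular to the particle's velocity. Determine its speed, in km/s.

From qvB = mv²/r, v = qBr/m.
v = (1×1.60×10^-19)(1.58)(1.13×10^-4) / (1.67×10^-27) = 1.71×10^4 m/s.

v ≈ 17.1 km/s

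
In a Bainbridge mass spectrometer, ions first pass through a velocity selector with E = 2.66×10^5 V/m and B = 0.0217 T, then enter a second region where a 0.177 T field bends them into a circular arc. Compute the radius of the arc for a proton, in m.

The selector passes v = E/B = 2.66×10^5/0.0217 = 1.23×10^7 m/s.
In the deflection region, r = mv/(qB₂) = (1.67×10^-27)(1.23×10^7) / [(1×1.60×10^-19)(0.177)] = 0.723 m.

r ≈ 0.723 m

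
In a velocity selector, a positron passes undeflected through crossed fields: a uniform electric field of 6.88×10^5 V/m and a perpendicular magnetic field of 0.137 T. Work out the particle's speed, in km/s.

v ≈ 5020 km/s

For zero net force, qE = qvB, so v = E/B.
v = (6.88×10^5) / (0.137) = 5.02×10^6 m/s.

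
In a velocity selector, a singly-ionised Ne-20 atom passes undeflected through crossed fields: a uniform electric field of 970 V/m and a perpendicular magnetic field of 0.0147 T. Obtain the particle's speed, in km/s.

For zero net force, qE = qvB, so v = E/B.
v = (970) / (0.0147) = 6.60×10^4 m/s.

v ≈ 66.0 km/s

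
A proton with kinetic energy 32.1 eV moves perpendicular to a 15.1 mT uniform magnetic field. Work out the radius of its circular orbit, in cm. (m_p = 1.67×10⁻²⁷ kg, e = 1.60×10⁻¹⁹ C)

r ≈ 5.42 cm

Convert the energy: K = 32.1 eV = 5.14×10^-18 J.
v = √(2K/m) = √(2·5.14×10^-18/1.67×10^-27) = 7.84×10^4 m/s.
r = mv/(qB) = (1.67×10^-27)(7.84×10^4) / [(1×1.60×10^-19)(0.0151)] = 0.0542 m.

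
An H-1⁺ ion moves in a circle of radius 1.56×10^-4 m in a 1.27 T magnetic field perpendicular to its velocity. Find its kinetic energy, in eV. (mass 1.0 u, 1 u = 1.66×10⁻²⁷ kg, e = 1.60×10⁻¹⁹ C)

K ≈ 1.89 eV

v = qBr/m = (1×1.60×10^-19)(1.27)(1.56×10^-4) / (1.66×10^-27) = 1.91×10^4 m/s.
K = ½mv² = 0.5·(1.66×10^-27)·(1.91×10^4)² = 3.03×10^-19 J = 1.89 eV.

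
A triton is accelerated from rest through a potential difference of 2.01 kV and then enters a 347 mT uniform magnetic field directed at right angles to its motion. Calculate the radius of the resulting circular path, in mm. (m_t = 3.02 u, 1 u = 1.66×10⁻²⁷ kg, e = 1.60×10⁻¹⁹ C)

r ≈ 32.3 mm

The kinetic energy gained is K = qV = (1×1.60×10^-19)(2010) = 3.22×10^-16 J.
v = √(2K/m) = 3.58×10^5 m/s.
r = mv/(qB) = (5.01×10^-27)(3.58×10^5) / [(1×1.60×10^-19)(0.347)] = 0.0323 m.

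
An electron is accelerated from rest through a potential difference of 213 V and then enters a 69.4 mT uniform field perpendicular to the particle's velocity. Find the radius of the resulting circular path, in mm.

The kinetic energy gained is K = qV = (1×1.60×10^-19)(213) = 3.41×10^-17 J.
v = √(2K/m) = 8.65×10^6 m/s.
r = mv/(qB) = (9.11×10^-31)(8.65×10^6) / [(1×1.60×10^-19)(0.0694)] = 7.10×10^-4 m.

r ≈ 0.710 mm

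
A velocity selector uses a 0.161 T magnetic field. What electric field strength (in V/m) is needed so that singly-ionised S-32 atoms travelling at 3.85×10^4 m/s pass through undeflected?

E ≈ 6200 V/m

qE = qvB ⇒ E = vB = (3.85×10^4)(0.161) = 6200 V/m.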